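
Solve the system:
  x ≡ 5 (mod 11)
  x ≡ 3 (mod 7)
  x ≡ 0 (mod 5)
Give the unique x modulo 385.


Moduli 11, 7, 5 are pairwise coprime; by CRT there is a unique solution modulo M = 11 · 7 · 5 = 385.
Solve pairwise, accumulating the modulus:
  Start with x ≡ 5 (mod 11).
  Combine with x ≡ 3 (mod 7): since gcd(11, 7) = 1, we get a unique residue mod 77.
    Write x = 5 + 11·t and substitute into x ≡ 3 (mod 7): 11·t ≡ 3 − 5 = -2 (mod 7).
    Reduce coefficients mod 7: 4·t ≡ 5 (mod 7).
    The inverse of 4 mod 7 is 2 (since 4·2 = 8 = 1·7 + 1), so t ≡ 2·5 = 10 ≡ 3 (mod 7).
    Then x = 5 + 11·3 = 38, valid modulo lcm(11, 7) = 77: x ≡ 38 (mod 77).
  Combine with x ≡ 0 (mod 5): since gcd(77, 5) = 1, we get a unique residue mod 385.
    Write x = 38 + 77·t and substitute into x ≡ 0 (mod 5): 77·t ≡ 0 − 38 = -38 (mod 5).
    Reduce coefficients mod 5: 2·t ≡ 2 (mod 5).
    The inverse of 2 mod 5 is 3 (since 2·3 = 6 = 1·5 + 1), so t ≡ 3·2 = 6 ≡ 1 (mod 5).
    Then x = 38 + 77·1 = 115, valid modulo lcm(77, 5) = 385: x ≡ 115 (mod 385).
Verify: 115 mod 11 = 5 ✓, 115 mod 7 = 3 ✓, 115 mod 5 = 0 ✓.

x ≡ 115 (mod 385).


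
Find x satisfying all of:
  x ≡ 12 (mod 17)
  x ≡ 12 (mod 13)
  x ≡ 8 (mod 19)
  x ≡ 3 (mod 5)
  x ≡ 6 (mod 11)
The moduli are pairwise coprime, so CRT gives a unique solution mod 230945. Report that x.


Product of moduli M = 17 · 13 · 19 · 5 · 11 = 230945.
Merge one congruence at a time:
  Start: x ≡ 12 (mod 17).
  Combine with x ≡ 12 (mod 13); new modulus lcm = 221.
    Write x = 12 + 17·t and substitute into x ≡ 12 (mod 13): 17·t ≡ 12 − 12 = 0 (mod 13).
    Reduce coefficients mod 13: 4·t ≡ 0 (mod 13).
    The inverse of 4 mod 13 is 10 (since 4·10 = 40 = 3·13 + 1), so t ≡ 10·0 = 0 ≡ 0 (mod 13).
    Then x = 12 + 17·0 = 12, valid modulo lcm(17, 13) = 221: x ≡ 12 (mod 221).
  Combine with x ≡ 8 (mod 19); new modulus lcm = 4199.
    Write x = 12 + 221·t and substitute into x ≡ 8 (mod 19): 221·t ≡ 8 − 12 = -4 (mod 19).
    Reduce coefficients mod 19: 12·t ≡ 15 (mod 19).
    The inverse of 12 mod 19 is 8 (since 12·8 = 96 = 5·19 + 1), so t ≡ 8·15 = 120 ≡ 6 (mod 19).
    Then x = 12 + 221·6 = 1338, valid modulo lcm(221, 19) = 4199: x ≡ 1338 (mod 4199).
  Combine with x ≡ 3 (mod 5); new modulus lcm = 20995.
    Write x = 1338 + 4199·t and substitute into x ≡ 3 (mod 5): 4199·t ≡ 3 − 1338 = -1335 (mod 5).
    Reduce coefficients mod 5: 4·t ≡ 0 (mod 5).
    The inverse of 4 mod 5 is 4 (since 4·4 = 16 = 3·5 + 1), so t ≡ 4·0 = 0 ≡ 0 (mod 5).
    Then x = 1338 + 4199·0 = 1338, valid modulo lcm(4199, 5) = 20995: x ≡ 1338 (mod 20995).
  Combine with x ≡ 6 (mod 11); new modulus lcm = 230945.
    Write x = 1338 + 20995·t and substitute into x ≡ 6 (mod 11): 20995·t ≡ 6 − 1338 = -1332 (mod 11).
    Reduce coefficients mod 11: 7·t ≡ 10 (mod 11).
    The inverse of 7 mod 11 is 8 (since 7·8 = 56 = 5·11 + 1), so t ≡ 8·10 = 80 ≡ 3 (mod 11).
    Then x = 1338 + 20995·3 = 64323, valid modulo lcm(20995, 11) = 230945: x ≡ 64323 (mod 230945).
Verify against each original: 64323 mod 17 = 12, 64323 mod 13 = 12, 64323 mod 19 = 8, 64323 mod 5 = 3, 64323 mod 11 = 6.

x ≡ 64323 (mod 230945).


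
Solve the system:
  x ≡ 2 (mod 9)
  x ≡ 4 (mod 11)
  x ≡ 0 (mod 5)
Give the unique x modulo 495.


Moduli 9, 11, 5 are pairwise coprime; by CRT there is a unique solution modulo M = 9 · 11 · 5 = 495.
Solve pairwise, accumulating the modulus:
  Start with x ≡ 2 (mod 9).
  Combine with x ≡ 4 (mod 11): since gcd(9, 11) = 1, we get a unique residue mod 99.
    Write x = 2 + 9·t and substitute into x ≡ 4 (mod 11): 9·t ≡ 4 − 2 = 2 (mod 11).
    The inverse of 9 mod 11 is 5 (since 9·5 = 45 = 4·11 + 1), so t ≡ 5·2 = 10 ≡ 10 (mod 11).
    Then x = 2 + 9·10 = 92, valid modulo lcm(9, 11) = 99: x ≡ 92 (mod 99).
  Combine with x ≡ 0 (mod 5): since gcd(99, 5) = 1, we get a unique residue mod 495.
    Write x = 92 + 99·t and substitute into x ≡ 0 (mod 5): 99·t ≡ 0 − 92 = -92 (mod 5).
    Reduce coefficients mod 5: 4·t ≡ 3 (mod 5).
    The inverse of 4 mod 5 is 4 (since 4·4 = 16 = 3·5 + 1), so t ≡ 4·3 = 12 ≡ 2 (mod 5).
    Then x = 92 + 99·2 = 290, valid modulo lcm(99, 5) = 495: x ≡ 290 (mod 495).
Verify: 290 mod 9 = 2 ✓, 290 mod 11 = 4 ✓, 290 mod 5 = 0 ✓.

x ≡ 290 (mod 495).


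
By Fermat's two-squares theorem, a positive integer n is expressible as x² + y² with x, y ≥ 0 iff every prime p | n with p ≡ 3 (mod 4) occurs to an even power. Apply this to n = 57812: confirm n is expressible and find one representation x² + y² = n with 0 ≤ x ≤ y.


Step 1: Factor n = 57812 = 2^2 · 97 · 149.
Step 2: Check the mod-4 condition on each prime factor: 2 = 2 (special); 97 ≡ 1 (mod 4), exponent 1; 149 ≡ 1 (mod 4), exponent 1.
All primes ≡ 3 (mod 4) appear to even exponent (or don't appear), so by the two-squares theorem n IS expressible as a sum of two squares.
Step 3: Build a representation. Group n = k² · m with k = 2 and m = 97 · 149 = 14453 (a product of primes ≡ 1 (mod 4)); a representation of m scales to one of n via (k·x)² + (k·y)² = k²(x² + y²). Each prime p ≡ 1 (mod 4) is itself a sum of two squares; find a² by testing p − a² for a perfect square:
  97: 97 − 1² = 96, 97 − 2² = 93, 97 − 3² = 88, 97 − 4² = 81 = 9² ⇒ 97 = 4² + 9².
  149: 149 − 1² = 148, 149 − 2² = 145, 149 − 3² = 140, 149 − 4² = 133, 149 − 5² = 124, 149 − 6² = 113, 149 − 7² = 100 = 10² ⇒ 149 = 7² + 10².
  Combine using the Brahmagupta–Fibonacci identity (a² + b²)(c² + d²) = (ac − bd)² + (ad + bc)² = (ac + bd)² + (ad − bc)²:
  97 · 149 = 14453: from (4² + 9²)(7² + 10²), take (4·7 − 9·10, 4·10 + 9·7) = (28 − 90, 40 + 63) = (-62, 103); dropping signs (only squares matter) gives (62, 103); check 62² + 103² = 3844 + 10609 = 14453 ✓.
  Scale by k = 2: (2·62, 2·103) = (124, 206).
Step 4: Order so x ≤ y and verify: 124² + 206² = 15376 + 42436 = 57812 = n. ✓

n = 57812 = 124² + 206² (one valid representation with x ≤ y).


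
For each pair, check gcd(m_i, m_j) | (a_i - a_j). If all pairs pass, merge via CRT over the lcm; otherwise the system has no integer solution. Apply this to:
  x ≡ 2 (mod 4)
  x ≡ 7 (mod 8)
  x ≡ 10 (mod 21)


Moduli 4, 8, 21 are not pairwise coprime, so CRT works modulo lcm(m_i) when all pairwise compatibility conditions hold.
Pairwise compatibility: gcd(m_i, m_j) must divide a_i - a_j for every pair.
Merge one congruence at a time:
  Start: x ≡ 2 (mod 4).
  Combine with x ≡ 7 (mod 8): gcd(4, 8) = 4, and 7 - 2 = 5 is NOT divisible by 4.
    ⇒ system is inconsistent (no integer solution).

No solution (the system is inconsistent).


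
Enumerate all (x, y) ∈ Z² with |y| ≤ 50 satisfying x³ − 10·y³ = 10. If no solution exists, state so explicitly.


The equation is x³ - 10y³ = 10. For fixed y, x³ = 10·y³ + 10, so a solution requires the RHS to be a perfect cube.
Strategy: iterate y from -50 to 50, compute RHS = 10·y³ + 10, and check whether it is a (positive or negative) perfect cube.
Check small values of y:
  y = 0: RHS = 10 is not a perfect cube.
  y = 1: RHS = 20 is not a perfect cube.
  y = -1: RHS = 0 = (0)³ ⇒ x = 0 works.
  y = 2: RHS = 90 is not a perfect cube.
  y = -2: RHS = -70 is not a perfect cube.
  y = 3: RHS = 280 is not a perfect cube.
  y = -3: RHS = -260 is not a perfect cube.
Continuing the search up to |y| = 50 finds no further solutions beyond those listed.
Collected solutions: (0, -1).

Solutions (with |y| ≤ 50): (0, -1).


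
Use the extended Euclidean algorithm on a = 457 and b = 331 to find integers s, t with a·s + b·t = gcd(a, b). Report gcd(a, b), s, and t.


Euclidean algorithm on (457, 331) — divide until remainder is 0:
  457 = 1 · 331 + 126
  331 = 2 · 126 + 79
  126 = 1 · 79 + 47
  79 = 1 · 47 + 32
  47 = 1 · 32 + 15
  32 = 2 · 15 + 2
  15 = 7 · 2 + 1
  2 = 2 · 1 + 0
gcd(457, 331) = 1.
Track Bezout coefficients alongside the remainders: start with r₀ = 457 = a·1 + b·0 (s = 1, t = 0) and r₁ = 331 = a·0 + b·1 (s = 0, t = 1); each new remainder r_{k+1} = r_{k-1} − q_k·r_k inherits s_{k+1} = s_{k-1} − q_k·s_k, t_{k+1} = t_{k-1} − q_k·t_k, so r_k = a·s_k + b·t_k at every step:
  q = 1: r = 126, s = 1 − 1·0 = 1, t = 0 − 1·1 = -1  (check: 457·1 + 331·(-1) = 126)
  q = 2: r = 79, s = 0 − 2·1 = -2, t = 1 − 2·(-1) = 3  (check: 457·(-2) + 331·3 = 79)
  q = 1: r = 47, s = 1 − 1·(-2) = 3, t = -1 − 1·3 = -4  (check: 457·3 + 331·(-4) = 47)
  q = 1: r = 32, s = -2 − 1·3 = -5, t = 3 − 1·(-4) = 7  (check: 457·(-5) + 331·7 = 32)
  q = 1: r = 15, s = 3 − 1·(-5) = 8, t = -4 − 1·7 = -11  (check: 457·8 + 331·(-11) = 15)
  q = 2: r = 2, s = -5 − 2·8 = -21, t = 7 − 2·(-11) = 29  (check: 457·(-21) + 331·29 = 2)
  q = 7: r = 1, s = 8 − 7·(-21) = 155, t = -11 − 7·29 = -214  (check: 457·155 + 331·(-214) = 1)
The row with r = 1 (the gcd) gives the Bezout coefficients s = 155, t = -214.
Result: 457 · (155) + 331 · (-214) = 1.

gcd(457, 331) = 1; s = 155, t = -214 (check: 457·155 + 331·(-214) = 1).


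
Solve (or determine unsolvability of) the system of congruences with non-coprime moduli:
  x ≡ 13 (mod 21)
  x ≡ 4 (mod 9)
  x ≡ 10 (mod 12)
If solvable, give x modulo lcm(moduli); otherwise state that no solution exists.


Moduli 21, 9, 12 are not pairwise coprime, so CRT works modulo lcm(m_i) when all pairwise compatibility conditions hold.
Pairwise compatibility: gcd(m_i, m_j) must divide a_i - a_j for every pair.
Merge one congruence at a time:
  Start: x ≡ 13 (mod 21).
  Combine with x ≡ 4 (mod 9): gcd(21, 9) = 3; 4 - 13 = -9, which IS divisible by 3, so compatible.
    Write x = 13 + 21·t and substitute into x ≡ 4 (mod 9): 21·t ≡ 4 − 13 = -9 (mod 9).
    Divide the congruence (and modulus) by g = 3: 7·t ≡ -3 (mod 3).
    Reduce coefficients mod 3: 1·t ≡ 0 (mod 3).
    So t ≡ 0 (mod 3).
    Then x = 13 + 21·0 = 13, valid modulo lcm(21, 9) = 63: x ≡ 13 (mod 63).
  Combine with x ≡ 10 (mod 12): gcd(63, 12) = 3; 10 - 13 = -3, which IS divisible by 3, so compatible.
    Write x = 13 + 63·t and substitute into x ≡ 10 (mod 12): 63·t ≡ 10 − 13 = -3 (mod 12).
    Divide the congruence (and modulus) by g = 3: 21·t ≡ -1 (mod 4).
    Reduce coefficients mod 4: 1·t ≡ 3 (mod 4).
    So t ≡ 3 (mod 4).
    Then x = 13 + 63·3 = 202, valid modulo lcm(63, 12) = 252: x ≡ 202 (mod 252).
Verify: 202 mod 21 = 13, 202 mod 9 = 4, 202 mod 12 = 10.

x ≡ 202 (mod 252).


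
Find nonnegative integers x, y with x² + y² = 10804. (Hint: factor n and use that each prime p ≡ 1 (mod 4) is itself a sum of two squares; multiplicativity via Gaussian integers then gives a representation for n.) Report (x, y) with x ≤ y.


Step 1: Factor n = 10804 = 2^2 · 37 · 73.
Step 2: Check the mod-4 condition on each prime factor: 2 = 2 (special); 37 ≡ 1 (mod 4), exponent 1; 73 ≡ 1 (mod 4), exponent 1.
All primes ≡ 3 (mod 4) appear to even exponent (or don't appear), so by the two-squares theorem n IS expressible as a sum of two squares.
Step 3: Build a representation. Group n = k² · m with k = 2 and m = 37 · 73 = 2701 (a product of primes ≡ 1 (mod 4)); a representation of m scales to one of n via (k·x)² + (k·y)² = k²(x² + y²). Each prime p ≡ 1 (mod 4) is itself a sum of two squares; find a² by testing p − a² for a perfect square:
  37: 37 − 1² = 36 = 6² ⇒ 37 = 1² + 6².
  73: 73 − 1² = 72, 73 − 2² = 69, 73 − 3² = 64 = 8² ⇒ 73 = 3² + 8².
  Combine using the Brahmagupta–Fibonacci identity (a² + b²)(c² + d²) = (ac − bd)² + (ad + bc)² = (ac + bd)² + (ad − bc)²:
  37 · 73 = 2701: from (1² + 6²)(3² + 8²), take (1·3 − 6·8, 1·8 + 6·3) = (3 − 48, 8 + 18) = (-45, 26); dropping signs (only squares matter) gives (45, 26); check 45² + 26² = 2025 + 676 = 2701 ✓.
  Scale by k = 2: (2·45, 2·26) = (90, 52).
Step 4: Order so x ≤ y and verify: 52² + 90² = 2704 + 8100 = 10804 = n. ✓

n = 10804 = 52² + 90² (one valid representation with x ≤ y).


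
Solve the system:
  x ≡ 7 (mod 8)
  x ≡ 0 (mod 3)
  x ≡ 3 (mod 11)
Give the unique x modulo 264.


Moduli 8, 3, 11 are pairwise coprime; by CRT there is a unique solution modulo M = 8 · 3 · 11 = 264.
Solve pairwise, accumulating the modulus:
  Start with x ≡ 7 (mod 8).
  Combine with x ≡ 0 (mod 3): since gcd(8, 3) = 1, we get a unique residue mod 24.
    Write x = 7 + 8·t and substitute into x ≡ 0 (mod 3): 8·t ≡ 0 − 7 = -7 (mod 3).
    Reduce coefficients mod 3: 2·t ≡ 2 (mod 3).
    The inverse of 2 mod 3 is 2 (since 2·2 = 4 = 1·3 + 1), so t ≡ 2·2 = 4 ≡ 1 (mod 3).
    Then x = 7 + 8·1 = 15, valid modulo lcm(8, 3) = 24: x ≡ 15 (mod 24).
  Combine with x ≡ 3 (mod 11): since gcd(24, 11) = 1, we get a unique residue mod 264.
    Write x = 15 + 24·t and substitute into x ≡ 3 (mod 11): 24·t ≡ 3 − 15 = -12 (mod 11).
    Reduce coefficients mod 11: 2·t ≡ 10 (mod 11).
    The inverse of 2 mod 11 is 6 (since 2·6 = 12 = 1·11 + 1), so t ≡ 6·10 = 60 ≡ 5 (mod 11).
    Then x = 15 + 24·5 = 135, valid modulo lcm(24, 11) = 264: x ≡ 135 (mod 264).
Verify: 135 mod 8 = 7 ✓, 135 mod 3 = 0 ✓, 135 mod 11 = 3 ✓.

x ≡ 135 (mod 264).


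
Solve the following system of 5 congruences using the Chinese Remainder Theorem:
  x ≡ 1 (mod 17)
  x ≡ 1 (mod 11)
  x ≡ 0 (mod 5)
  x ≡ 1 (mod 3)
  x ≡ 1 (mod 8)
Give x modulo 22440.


Product of moduli M = 17 · 11 · 5 · 3 · 8 = 22440.
Merge one congruence at a time:
  Start: x ≡ 1 (mod 17).
  Combine with x ≡ 1 (mod 11); new modulus lcm = 187.
    Write x = 1 + 17·t and substitute into x ≡ 1 (mod 11): 17·t ≡ 1 − 1 = 0 (mod 11).
    Reduce coefficients mod 11: 6·t ≡ 0 (mod 11).
    The inverse of 6 mod 11 is 2 (since 6·2 = 12 = 1·11 + 1), so t ≡ 2·0 = 0 ≡ 0 (mod 11).
    Then x = 1 + 17·0 = 1, valid modulo lcm(17, 11) = 187: x ≡ 1 (mod 187).
  Combine with x ≡ 0 (mod 5); new modulus lcm = 935.
    Write x = 1 + 187·t and substitute into x ≡ 0 (mod 5): 187·t ≡ 0 − 1 = -1 (mod 5).
    Reduce coefficients mod 5: 2·t ≡ 4 (mod 5).
    The inverse of 2 mod 5 is 3 (since 2·3 = 6 = 1·5 + 1), so t ≡ 3·4 = 12 ≡ 2 (mod 5).
    Then x = 1 + 187·2 = 375, valid modulo lcm(187, 5) = 935: x ≡ 375 (mod 935).
  Combine with x ≡ 1 (mod 3); new modulus lcm = 2805.
    Write x = 375 + 935·t and substitute into x ≡ 1 (mod 3): 935·t ≡ 1 − 375 = -374 (mod 3).
    Reduce coefficients mod 3: 2·t ≡ 1 (mod 3).
    The inverse of 2 mod 3 is 2 (since 2·2 = 4 = 1·3 + 1), so t ≡ 2·1 = 2 ≡ 2 (mod 3).
    Then x = 375 + 935·2 = 2245, valid modulo lcm(935, 3) = 2805: x ≡ 2245 (mod 2805).
  Combine with x ≡ 1 (mod 8); new modulus lcm = 22440.
    Write x = 2245 + 2805·t and substitute into x ≡ 1 (mod 8): 2805·t ≡ 1 − 2245 = -2244 (mod 8).
    Reduce coefficients mod 8: 5·t ≡ 4 (mod 8).
    The inverse of 5 mod 8 is 5 (since 5·5 = 25 = 3·8 + 1), so t ≡ 5·4 = 20 ≡ 4 (mod 8).
    Then x = 2245 + 2805·4 = 13465, valid modulo lcm(2805, 8) = 22440: x ≡ 13465 (mod 22440).
Verify against each original: 13465 mod 17 = 1, 13465 mod 11 = 1, 13465 mod 5 = 0, 13465 mod 3 = 1, 13465 mod 8 = 1.

x ≡ 13465 (mod 22440).


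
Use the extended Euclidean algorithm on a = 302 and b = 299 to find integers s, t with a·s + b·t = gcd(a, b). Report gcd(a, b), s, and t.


Euclidean algorithm on (302, 299) — divide until remainder is 0:
  302 = 1 · 299 + 3
  299 = 99 · 3 + 2
  3 = 1 · 2 + 1
  2 = 2 · 1 + 0
gcd(302, 299) = 1.
Track Bezout coefficients alongside the remainders: start with r₀ = 302 = a·1 + b·0 (s = 1, t = 0) and r₁ = 299 = a·0 + b·1 (s = 0, t = 1); each new remainder r_{k+1} = r_{k-1} − q_k·r_k inherits s_{k+1} = s_{k-1} − q_k·s_k, t_{k+1} = t_{k-1} − q_k·t_k, so r_k = a·s_k + b·t_k at every step:
  q = 1: r = 3, s = 1 − 1·0 = 1, t = 0 − 1·1 = -1  (check: 302·1 + 299·(-1) = 3)
  q = 99: r = 2, s = 0 − 99·1 = -99, t = 1 − 99·(-1) = 100  (check: 302·(-99) + 299·100 = 2)
  q = 1: r = 1, s = 1 − 1·(-99) = 100, t = -1 − 1·100 = -101  (check: 302·100 + 299·(-101) = 1)
The row with r = 1 (the gcd) gives the Bezout coefficients s = 100, t = -101.
Result: 302 · (100) + 299 · (-101) = 1.

gcd(302, 299) = 1; s = 100, t = -101 (check: 302·100 + 299·(-101) = 1).


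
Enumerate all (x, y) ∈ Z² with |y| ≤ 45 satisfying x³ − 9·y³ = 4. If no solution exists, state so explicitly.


The equation is x³ - 9y³ = 4. For fixed y, x³ = 9·y³ + 4, so a solution requires the RHS to be a perfect cube.
Strategy: iterate y from -45 to 45, compute RHS = 9·y³ + 4, and check whether it is a (positive or negative) perfect cube.
Check small values of y:
  y = 0: RHS = 4 is not a perfect cube.
  y = 1: RHS = 13 is not a perfect cube.
  y = -1: RHS = -5 is not a perfect cube.
  y = 2: RHS = 76 is not a perfect cube.
  y = -2: RHS = -68 is not a perfect cube.
  y = 3: RHS = 247 is not a perfect cube.
  y = -3: RHS = -239 is not a perfect cube.
Continuing the search up to |y| = 45 finds no solutions either.
No (x, y) in the scanned range satisfies the equation.

No integer solutions with |y| ≤ 45.


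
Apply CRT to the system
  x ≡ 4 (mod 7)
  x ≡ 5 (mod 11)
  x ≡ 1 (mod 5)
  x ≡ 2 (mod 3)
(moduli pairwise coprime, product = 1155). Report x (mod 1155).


Product of moduli M = 7 · 11 · 5 · 3 = 1155.
Merge one congruence at a time:
  Start: x ≡ 4 (mod 7).
  Combine with x ≡ 5 (mod 11); new modulus lcm = 77.
    Write x = 4 + 7·t and substitute into x ≡ 5 (mod 11): 7·t ≡ 5 − 4 = 1 (mod 11).
    The inverse of 7 mod 11 is 8 (since 7·8 = 56 = 5·11 + 1), so t ≡ 8·1 = 8 ≡ 8 (mod 11).
    Then x = 4 + 7·8 = 60, valid modulo lcm(7, 11) = 77: x ≡ 60 (mod 77).
  Combine with x ≡ 1 (mod 5); new modulus lcm = 385.
    Write x = 60 + 77·t and substitute into x ≡ 1 (mod 5): 77·t ≡ 1 − 60 = -59 (mod 5).
    Reduce coefficients mod 5: 2·t ≡ 1 (mod 5).
    The inverse of 2 mod 5 is 3 (since 2·3 = 6 = 1·5 + 1), so t ≡ 3·1 = 3 ≡ 3 (mod 5).
    Then x = 60 + 77·3 = 291, valid modulo lcm(77, 5) = 385: x ≡ 291 (mod 385).
  Combine with x ≡ 2 (mod 3); new modulus lcm = 1155.
    Write x = 291 + 385·t and substitute into x ≡ 2 (mod 3): 385·t ≡ 2 − 291 = -289 (mod 3).
    Reduce coefficients mod 3: 1·t ≡ 2 (mod 3).
    So t ≡ 2 (mod 3).
    Then x = 291 + 385·2 = 1061, valid modulo lcm(385, 3) = 1155: x ≡ 1061 (mod 1155).
Verify against each original: 1061 mod 7 = 4, 1061 mod 11 = 5, 1061 mod 5 = 1, 1061 mod 3 = 2.

x ≡ 1061 (mod 1155).


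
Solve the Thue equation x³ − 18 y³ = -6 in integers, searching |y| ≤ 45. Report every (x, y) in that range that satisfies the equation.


The equation is x³ - 18y³ = -6. For fixed y, x³ = 18·y³ − 6, so a solution requires the RHS to be a perfect cube.
Strategy: iterate y from -45 to 45, compute RHS = 18·y³ − 6, and check whether it is a (positive or negative) perfect cube.
Check small values of y:
  y = 0: RHS = -6 is not a perfect cube.
  y = 1: RHS = 12 is not a perfect cube.
  y = -1: RHS = -24 is not a perfect cube.
  y = 2: RHS = 138 is not a perfect cube.
  y = -2: RHS = -150 is not a perfect cube.
  y = 3: RHS = 480 is not a perfect cube.
  y = -3: RHS = -492 is not a perfect cube.
Continuing the search up to |y| = 45 finds no solutions either.
No (x, y) in the scanned range satisfies the equation.

No integer solutions with |y| ≤ 45.


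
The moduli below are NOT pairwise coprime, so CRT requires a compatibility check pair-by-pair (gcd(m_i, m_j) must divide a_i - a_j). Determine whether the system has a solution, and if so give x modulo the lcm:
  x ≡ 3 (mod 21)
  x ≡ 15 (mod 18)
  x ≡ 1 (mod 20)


Moduli 21, 18, 20 are not pairwise coprime, so CRT works modulo lcm(m_i) when all pairwise compatibility conditions hold.
Pairwise compatibility: gcd(m_i, m_j) must divide a_i - a_j for every pair.
Merge one congruence at a time:
  Start: x ≡ 3 (mod 21).
  Combine with x ≡ 15 (mod 18): gcd(21, 18) = 3; 15 - 3 = 12, which IS divisible by 3, so compatible.
    Write x = 3 + 21·t and substitute into x ≡ 15 (mod 18): 21·t ≡ 15 − 3 = 12 (mod 18).
    Divide the congruence (and modulus) by g = 3: 7·t ≡ 4 (mod 6).
    Reduce coefficients mod 6: 1·t ≡ 4 (mod 6).
    So t ≡ 4 (mod 6).
    Then x = 3 + 21·4 = 87, valid modulo lcm(21, 18) = 126: x ≡ 87 (mod 126).
  Combine with x ≡ 1 (mod 20): gcd(126, 20) = 2; 1 - 87 = -86, which IS divisible by 2, so compatible.
    Write x = 87 + 126·t and substitute into x ≡ 1 (mod 20): 126·t ≡ 1 − 87 = -86 (mod 20).
    Divide the congruence (and modulus) by g = 2: 63·t ≡ -43 (mod 10).
    Reduce coefficients mod 10: 3·t ≡ 7 (mod 10).
    The inverse of 3 mod 10 is 7 (since 3·7 = 21 = 2·10 + 1), so t ≡ 7·7 = 49 ≡ 9 (mod 10).
    Then x = 87 + 126·9 = 1221, valid modulo lcm(126, 20) = 1260: x ≡ 1221 (mod 1260).
Verify: 1221 mod 21 = 3, 1221 mod 18 = 15, 1221 mod 20 = 1.

x ≡ 1221 (mod 1260).


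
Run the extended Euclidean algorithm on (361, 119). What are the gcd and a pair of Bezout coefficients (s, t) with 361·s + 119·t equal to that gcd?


Euclidean algorithm on (361, 119) — divide until remainder is 0:
  361 = 3 · 119 + 4
  119 = 29 · 4 + 3
  4 = 1 · 3 + 1
  3 = 3 · 1 + 0
gcd(361, 119) = 1.
Track Bezout coefficients alongside the remainders: start with r₀ = 361 = a·1 + b·0 (s = 1, t = 0) and r₁ = 119 = a·0 + b·1 (s = 0, t = 1); each new remainder r_{k+1} = r_{k-1} − q_k·r_k inherits s_{k+1} = s_{k-1} − q_k·s_k, t_{k+1} = t_{k-1} − q_k·t_k, so r_k = a·s_k + b·t_k at every step:
  q = 3: r = 4, s = 1 − 3·0 = 1, t = 0 − 3·1 = -3  (check: 361·1 + 119·(-3) = 4)
  q = 29: r = 3, s = 0 − 29·1 = -29, t = 1 − 29·(-3) = 88  (check: 361·(-29) + 119·88 = 3)
  q = 1: r = 1, s = 1 − 1·(-29) = 30, t = -3 − 1·88 = -91  (check: 361·30 + 119·(-91) = 1)
The row with r = 1 (the gcd) gives the Bezout coefficients s = 30, t = -91.
Result: 361 · (30) + 119 · (-91) = 1.

gcd(361, 119) = 1; s = 30, t = -91 (check: 361·30 + 119·(-91) = 1).


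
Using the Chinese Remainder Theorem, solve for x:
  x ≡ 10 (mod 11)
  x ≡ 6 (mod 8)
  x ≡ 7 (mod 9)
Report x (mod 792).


Moduli 11, 8, 9 are pairwise coprime; by CRT there is a unique solution modulo M = 11 · 8 · 9 = 792.
Solve pairwise, accumulating the modulus:
  Start with x ≡ 10 (mod 11).
  Combine with x ≡ 6 (mod 8): since gcd(11, 8) = 1, we get a unique residue mod 88.
    Write x = 10 + 11·t and substitute into x ≡ 6 (mod 8): 11·t ≡ 6 − 10 = -4 (mod 8).
    Reduce coefficients mod 8: 3·t ≡ 4 (mod 8).
    The inverse of 3 mod 8 is 3 (since 3·3 = 9 = 1·8 + 1), so t ≡ 3·4 = 12 ≡ 4 (mod 8).
    Then x = 10 + 11·4 = 54, valid modulo lcm(11, 8) = 88: x ≡ 54 (mod 88).
  Combine with x ≡ 7 (mod 9): since gcd(88, 9) = 1, we get a unique residue mod 792.
    Write x = 54 + 88·t and substitute into x ≡ 7 (mod 9): 88·t ≡ 7 − 54 = -47 (mod 9).
    Reduce coefficients mod 9: 7·t ≡ 7 (mod 9).
    The inverse of 7 mod 9 is 4 (since 7·4 = 28 = 3·9 + 1), so t ≡ 4·7 = 28 ≡ 1 (mod 9).
    Then x = 54 + 88·1 = 142, valid modulo lcm(88, 9) = 792: x ≡ 142 (mod 792).
Verify: 142 mod 11 = 10 ✓, 142 mod 8 = 6 ✓, 142 mod 9 = 7 ✓.

x ≡ 142 (mod 792).


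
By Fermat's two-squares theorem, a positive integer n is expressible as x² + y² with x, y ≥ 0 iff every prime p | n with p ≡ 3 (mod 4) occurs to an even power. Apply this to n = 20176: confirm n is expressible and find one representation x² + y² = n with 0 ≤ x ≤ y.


Step 1: Factor n = 20176 = 2^4 · 13 · 97.
Step 2: Check the mod-4 condition on each prime factor: 2 = 2 (special); 13 ≡ 1 (mod 4), exponent 1; 97 ≡ 1 (mod 4), exponent 1.
All primes ≡ 3 (mod 4) appear to even exponent (or don't appear), so by the two-squares theorem n IS expressible as a sum of two squares.
Step 3: Build a representation. Group n = k² · m with k = 4 and m = 13 · 97 = 1261 (a product of primes ≡ 1 (mod 4)); a representation of m scales to one of n via (k·x)² + (k·y)² = k²(x² + y²). Each prime p ≡ 1 (mod 4) is itself a sum of two squares; find a² by testing p − a² for a perfect square:
  13: 13 − 1² = 12, 13 − 2² = 9 = 3² ⇒ 13 = 2² + 3².
  97: 97 − 1² = 96, 97 − 2² = 93, 97 − 3² = 88, 97 − 4² = 81 = 9² ⇒ 97 = 4² + 9².
  Combine using the Brahmagupta–Fibonacci identity (a² + b²)(c² + d²) = (ac − bd)² + (ad + bc)² = (ac + bd)² + (ad − bc)²:
  13 · 97 = 1261: from (2² + 3²)(4² + 9²), take (2·4 − 3·9, 2·9 + 3·4) = (8 − 27, 18 + 12) = (-19, 30); dropping signs (only squares matter) gives (19, 30); check 19² + 30² = 361 + 900 = 1261 ✓.
  Scale by k = 4: (4·19, 4·30) = (76, 120).
Step 4: Order so x ≤ y and verify: 76² + 120² = 5776 + 14400 = 20176 = n. ✓

n = 20176 = 76² + 120² (one valid representation with x ≤ y).


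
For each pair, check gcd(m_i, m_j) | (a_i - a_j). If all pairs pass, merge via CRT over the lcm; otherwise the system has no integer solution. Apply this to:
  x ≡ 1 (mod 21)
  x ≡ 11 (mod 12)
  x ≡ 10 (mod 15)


Moduli 21, 12, 15 are not pairwise coprime, so CRT works modulo lcm(m_i) when all pairwise compatibility conditions hold.
Pairwise compatibility: gcd(m_i, m_j) must divide a_i - a_j for every pair.
Merge one congruence at a time:
  Start: x ≡ 1 (mod 21).
  Combine with x ≡ 11 (mod 12): gcd(21, 12) = 3, and 11 - 1 = 10 is NOT divisible by 3.
    ⇒ system is inconsistent (no integer solution).

No solution (the system is inconsistent).


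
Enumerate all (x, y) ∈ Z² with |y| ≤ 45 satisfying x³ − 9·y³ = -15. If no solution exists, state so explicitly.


The equation is x³ - 9y³ = -15. For fixed y, x³ = 9·y³ − 15, so a solution requires the RHS to be a perfect cube.
Strategy: iterate y from -45 to 45, compute RHS = 9·y³ − 15, and check whether it is a (positive or negative) perfect cube.
Check small values of y:
  y = 0: RHS = -15 is not a perfect cube.
  y = 1: RHS = -6 is not a perfect cube.
  y = -1: RHS = -24 is not a perfect cube.
  y = 2: RHS = 57 is not a perfect cube.
  y = -2: RHS = -87 is not a perfect cube.
  y = 3: RHS = 228 is not a perfect cube.
  y = -3: RHS = -258 is not a perfect cube.
Continuing the search up to |y| = 45 finds no solutions either.
No (x, y) in the scanned range satisfies the equation.

No integer solutions with |y| ≤ 45.


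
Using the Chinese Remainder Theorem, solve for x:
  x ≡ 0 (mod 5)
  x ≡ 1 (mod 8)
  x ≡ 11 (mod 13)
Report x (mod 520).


Moduli 5, 8, 13 are pairwise coprime; by CRT there is a unique solution modulo M = 5 · 8 · 13 = 520.
Solve pairwise, accumulating the modulus:
  Start with x ≡ 0 (mod 5).
  Combine with x ≡ 1 (mod 8): since gcd(5, 8) = 1, we get a unique residue mod 40.
    Write x = 0 + 5·t and substitute into x ≡ 1 (mod 8): 5·t ≡ 1 − 0 = 1 (mod 8).
    The inverse of 5 mod 8 is 5 (since 5·5 = 25 = 3·8 + 1), so t ≡ 5·1 = 5 ≡ 5 (mod 8).
    Then x = 0 + 5·5 = 25, valid modulo lcm(5, 8) = 40: x ≡ 25 (mod 40).
  Combine with x ≡ 11 (mod 13): since gcd(40, 13) = 1, we get a unique residue mod 520.
    Write x = 25 + 40·t and substitute into x ≡ 11 (mod 13): 40·t ≡ 11 − 25 = -14 (mod 13).
    Reduce coefficients mod 13: 1·t ≡ 12 (mod 13).
    So t ≡ 12 (mod 13).
    Then x = 25 + 40·12 = 505, valid modulo lcm(40, 13) = 520: x ≡ 505 (mod 520).
Verify: 505 mod 5 = 0 ✓, 505 mod 8 = 1 ✓, 505 mod 13 = 11 ✓.

x ≡ 505 (mod 520).


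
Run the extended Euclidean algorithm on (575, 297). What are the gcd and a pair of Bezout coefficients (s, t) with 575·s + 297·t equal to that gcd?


Euclidean algorithm on (575, 297) — divide until remainder is 0:
  575 = 1 · 297 + 278
  297 = 1 · 278 + 19
  278 = 14 · 19 + 12
  19 = 1 · 12 + 7
  12 = 1 · 7 + 5
  7 = 1 · 5 + 2
  5 = 2 · 2 + 1
  2 = 2 · 1 + 0
gcd(575, 297) = 1.
Track Bezout coefficients alongside the remainders: start with r₀ = 575 = a·1 + b·0 (s = 1, t = 0) and r₁ = 297 = a·0 + b·1 (s = 0, t = 1); each new remainder r_{k+1} = r_{k-1} − q_k·r_k inherits s_{k+1} = s_{k-1} − q_k·s_k, t_{k+1} = t_{k-1} − q_k·t_k, so r_k = a·s_k + b·t_k at every step:
  q = 1: r = 278, s = 1 − 1·0 = 1, t = 0 − 1·1 = -1  (check: 575·1 + 297·(-1) = 278)
  q = 1: r = 19, s = 0 − 1·1 = -1, t = 1 − 1·(-1) = 2  (check: 575·(-1) + 297·2 = 19)
  q = 14: r = 12, s = 1 − 14·(-1) = 15, t = -1 − 14·2 = -29  (check: 575·15 + 297·(-29) = 12)
  q = 1: r = 7, s = -1 − 1·15 = -16, t = 2 − 1·(-29) = 31  (check: 575·(-16) + 297·31 = 7)
  q = 1: r = 5, s = 15 − 1·(-16) = 31, t = -29 − 1·31 = -60  (check: 575·31 + 297·(-60) = 5)
  q = 1: r = 2, s = -16 − 1·31 = -47, t = 31 − 1·(-60) = 91  (check: 575·(-47) + 297·91 = 2)
  q = 2: r = 1, s = 31 − 2·(-47) = 125, t = -60 − 2·91 = -242  (check: 575·125 + 297·(-242) = 1)
The row with r = 1 (the gcd) gives the Bezout coefficients s = 125, t = -242.
Result: 575 · (125) + 297 · (-242) = 1.

gcd(575, 297) = 1; s = 125, t = -242 (check: 575·125 + 297·(-242) = 1).


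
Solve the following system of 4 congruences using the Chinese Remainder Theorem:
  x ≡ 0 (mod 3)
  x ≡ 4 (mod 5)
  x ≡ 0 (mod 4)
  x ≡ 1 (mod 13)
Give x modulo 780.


Product of moduli M = 3 · 5 · 4 · 13 = 780.
Merge one congruence at a time:
  Start: x ≡ 0 (mod 3).
  Combine with x ≡ 4 (mod 5); new modulus lcm = 15.
    Write x = 0 + 3·t and substitute into x ≡ 4 (mod 5): 3·t ≡ 4 − 0 = 4 (mod 5).
    The inverse of 3 mod 5 is 2 (since 3·2 = 6 = 1·5 + 1), so t ≡ 2·4 = 8 ≡ 3 (mod 5).
    Then x = 0 + 3·3 = 9, valid modulo lcm(3, 5) = 15: x ≡ 9 (mod 15).
  Combine with x ≡ 0 (mod 4); new modulus lcm = 60.
    Write x = 9 + 15·t and substitute into x ≡ 0 (mod 4): 15·t ≡ 0 − 9 = -9 (mod 4).
    Reduce coefficients mod 4: 3·t ≡ 3 (mod 4).
    The inverse of 3 mod 4 is 3 (since 3·3 = 9 = 2·4 + 1), so t ≡ 3·3 = 9 ≡ 1 (mod 4).
    Then x = 9 + 15·1 = 24, valid modulo lcm(15, 4) = 60: x ≡ 24 (mod 60).
  Combine with x ≡ 1 (mod 13); new modulus lcm = 780.
    Write x = 24 + 60·t and substitute into x ≡ 1 (mod 13): 60·t ≡ 1 − 24 = -23 (mod 13).
    Reduce coefficients mod 13: 8·t ≡ 3 (mod 13).
    The inverse of 8 mod 13 is 5 (since 8·5 = 40 = 3·13 + 1), so t ≡ 5·3 = 15 ≡ 2 (mod 13).
    Then x = 24 + 60·2 = 144, valid modulo lcm(60, 13) = 780: x ≡ 144 (mod 780).
Verify against each original: 144 mod 3 = 0, 144 mod 5 = 4, 144 mod 4 = 0, 144 mod 13 = 1.

x ≡ 144 (mod 780).


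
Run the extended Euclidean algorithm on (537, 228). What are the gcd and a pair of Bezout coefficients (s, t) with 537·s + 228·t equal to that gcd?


Euclidean algorithm on (537, 228) — divide until remainder is 0:
  537 = 2 · 228 + 81
  228 = 2 · 81 + 66
  81 = 1 · 66 + 15
  66 = 4 · 15 + 6
  15 = 2 · 6 + 3
  6 = 2 · 3 + 0
gcd(537, 228) = 3.
Track Bezout coefficients alongside the remainders: start with r₀ = 537 = a·1 + b·0 (s = 1, t = 0) and r₁ = 228 = a·0 + b·1 (s = 0, t = 1); each new remainder r_{k+1} = r_{k-1} − q_k·r_k inherits s_{k+1} = s_{k-1} − q_k·s_k, t_{k+1} = t_{k-1} − q_k·t_k, so r_k = a·s_k + b·t_k at every step:
  q = 2: r = 81, s = 1 − 2·0 = 1, t = 0 − 2·1 = -2  (check: 537·1 + 228·(-2) = 81)
  q = 2: r = 66, s = 0 − 2·1 = -2, t = 1 − 2·(-2) = 5  (check: 537·(-2) + 228·5 = 66)
  q = 1: r = 15, s = 1 − 1·(-2) = 3, t = -2 − 1·5 = -7  (check: 537·3 + 228·(-7) = 15)
  q = 4: r = 6, s = -2 − 4·3 = -14, t = 5 − 4·(-7) = 33  (check: 537·(-14) + 228·33 = 6)
  q = 2: r = 3, s = 3 − 2·(-14) = 31, t = -7 − 2·33 = -73  (check: 537·31 + 228·(-73) = 3)
The row with r = 3 (the gcd) gives the Bezout coefficients s = 31, t = -73.
Result: 537 · (31) + 228 · (-73) = 3.

gcd(537, 228) = 3; s = 31, t = -73 (check: 537·31 + 228·(-73) = 3).


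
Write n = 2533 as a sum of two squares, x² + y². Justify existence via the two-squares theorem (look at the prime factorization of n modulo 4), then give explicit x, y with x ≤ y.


Step 1: Factor n = 2533 = 17 · 149.
Step 2: Check the mod-4 condition on each prime factor: 17 ≡ 1 (mod 4), exponent 1; 149 ≡ 1 (mod 4), exponent 1.
All primes ≡ 3 (mod 4) appear to even exponent (or don't appear), so by the two-squares theorem n IS expressible as a sum of two squares.
Step 3: Build a representation. Here n = 17 · 149 is a product of primes ≡ 1 (mod 4). Each prime p ≡ 1 (mod 4) is itself a sum of two squares; find a² by testing p − a² for a perfect square:
  17: 17 − 1² = 16 = 4² ⇒ 17 = 1² + 4².
  149: 149 − 1² = 148, 149 − 2² = 145, 149 − 3² = 140, 149 − 4² = 133, 149 − 5² = 124, 149 − 6² = 113, 149 − 7² = 100 = 10² ⇒ 149 = 7² + 10².
  Combine using the Brahmagupta–Fibonacci identity (a² + b²)(c² + d²) = (ac − bd)² + (ad + bc)² = (ac + bd)² + (ad − bc)²:
  17 · 149 = 2533: from (1² + 4²)(7² + 10²), take (1·7 − 4·10, 1·10 + 4·7) = (7 − 40, 10 + 28) = (-33, 38); dropping signs (only squares matter) gives (33, 38); check 33² + 38² = 1089 + 1444 = 2533 ✓.
Step 4: Order so x ≤ y and verify: 33² + 38² = 1089 + 1444 = 2533 = n. ✓

n = 2533 = 33² + 38² (one valid representation with x ≤ y).


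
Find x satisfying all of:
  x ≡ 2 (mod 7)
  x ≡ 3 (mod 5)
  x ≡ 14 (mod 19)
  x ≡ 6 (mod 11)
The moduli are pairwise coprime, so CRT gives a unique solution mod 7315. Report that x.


Product of moduli M = 7 · 5 · 19 · 11 = 7315.
Merge one congruence at a time:
  Start: x ≡ 2 (mod 7).
  Combine with x ≡ 3 (mod 5); new modulus lcm = 35.
    Write x = 2 + 7·t and substitute into x ≡ 3 (mod 5): 7·t ≡ 3 − 2 = 1 (mod 5).
    Reduce coefficients mod 5: 2·t ≡ 1 (mod 5).
    The inverse of 2 mod 5 is 3 (since 2·3 = 6 = 1·5 + 1), so t ≡ 3·1 = 3 ≡ 3 (mod 5).
    Then x = 2 + 7·3 = 23, valid modulo lcm(7, 5) = 35: x ≡ 23 (mod 35).
  Combine with x ≡ 14 (mod 19); new modulus lcm = 665.
    Write x = 23 + 35·t and substitute into x ≡ 14 (mod 19): 35·t ≡ 14 − 23 = -9 (mod 19).
    Reduce coefficients mod 19: 16·t ≡ 10 (mod 19).
    The inverse of 16 mod 19 is 6 (since 16·6 = 96 = 5·19 + 1), so t ≡ 6·10 = 60 ≡ 3 (mod 19).
    Then x = 23 + 35·3 = 128, valid modulo lcm(35, 19) = 665: x ≡ 128 (mod 665).
  Combine with x ≡ 6 (mod 11); new modulus lcm = 7315.
    Write x = 128 + 665·t and substitute into x ≡ 6 (mod 11): 665·t ≡ 6 − 128 = -122 (mod 11).
    Reduce coefficients mod 11: 5·t ≡ 10 (mod 11).
    The inverse of 5 mod 11 is 9 (since 5·9 = 45 = 4·11 + 1), so t ≡ 9·10 = 90 ≡ 2 (mod 11).
    Then x = 128 + 665·2 = 1458, valid modulo lcm(665, 11) = 7315: x ≡ 1458 (mod 7315).
Verify against each original: 1458 mod 7 = 2, 1458 mod 5 = 3, 1458 mod 19 = 14, 1458 mod 11 = 6.

x ≡ 1458 (mod 7315).


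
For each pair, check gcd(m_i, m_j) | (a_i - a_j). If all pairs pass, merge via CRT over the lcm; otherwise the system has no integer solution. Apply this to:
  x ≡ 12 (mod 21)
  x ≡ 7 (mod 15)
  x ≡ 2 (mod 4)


Moduli 21, 15, 4 are not pairwise coprime, so CRT works modulo lcm(m_i) when all pairwise compatibility conditions hold.
Pairwise compatibility: gcd(m_i, m_j) must divide a_i - a_j for every pair.
Merge one congruence at a time:
  Start: x ≡ 12 (mod 21).
  Combine with x ≡ 7 (mod 15): gcd(21, 15) = 3, and 7 - 12 = -5 is NOT divisible by 3.
    ⇒ system is inconsistent (no integer solution).

No solution (the system is inconsistent).


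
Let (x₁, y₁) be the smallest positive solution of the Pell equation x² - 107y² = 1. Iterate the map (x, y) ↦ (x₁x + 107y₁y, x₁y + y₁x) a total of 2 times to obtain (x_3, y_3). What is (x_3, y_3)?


Step 1: Find the fundamental solution (x₁, y₁) of x² - 107y² = 1.
  Expand √107 as a continued fraction. a₀ = ⌊√107⌋ = 10; iterate m_{k+1} = d_k·a_k − m_k, d_{k+1} = (107 − m_{k+1}²)/d_k, a_{k+1} = ⌊(a₀ + m_{k+1})/d_{k+1}⌋ (starting m₀ = 0, d₀ = 1), with convergents p_k = a_k·p_{k-1} + p_{k-2}, q_k = a_k·q_{k-1} + q_{k-2} (p₋₁ = 1, q₋₁ = 0):
  k = 0: a₀ = 10; p₀/q₀ = 10/1; p₀² − 107·q₀² = 100 − 107 = -7.
  k = 1: m = 10, d = 7, a = ⌊(10 + 10)/7⌋ = 2; p/q = (2·10 + 1)/(2·1 + 0) = 21/2; p² − 107·q² = 441 − 428 = 13.
  k = 2: m = 4, d = 13, a = ⌊(10 + 4)/13⌋ = 1; p/q = (1·21 + 10)/(1·2 + 1) = 31/3; p² − 107·q² = 961 − 963 = -2.
  k = 3: m = 9, d = 2, a = ⌊(10 + 9)/2⌋ = 9; p/q = (9·31 + 21)/(9·3 + 2) = 300/29; p² − 107·q² = 90000 − 89987 = 13.
  k = 4: m = 9, d = 13, a = ⌊(10 + 9)/13⌋ = 1; p/q = (1·300 + 31)/(1·29 + 3) = 331/32; p² − 107·q² = 109561 − 109568 = -7.
  k = 5: m = 4, d = 7, a = ⌊(10 + 4)/7⌋ = 2; p/q = (2·331 + 300)/(2·32 + 29) = 962/93; p² − 107·q² = 925444 − 925443 = 1.
  The first convergent with p² − 107·q² = 1 gives the fundamental solution (x₁, y₁) = (962, 93).
Step 2: Apply the recurrence (x_{n+1}, y_{n+1}) = (x₁x_n + 107y₁y_n, x₁y_n + y₁x_n) repeatedly.
  From (x_1, y_1) = (962, 93): x_2 = 962·962 + 107·93·93 = 1850887; y_2 = 962·93 + 93·962 = 178932.
  From (x_2, y_2) = (1850887, 178932): x_3 = 962·1850887 + 107·93·178932 = 3561105626; y_3 = 962·178932 + 93·1850887 = 344265075.
Step 3: Verify x_3² - 107·y_3² = 12681473279528851876 - 12681473279528851875 = 1 (should be 1). ✓

(x_1, y_1) = (962, 93); (x_3, y_3) = (3561105626, 344265075).


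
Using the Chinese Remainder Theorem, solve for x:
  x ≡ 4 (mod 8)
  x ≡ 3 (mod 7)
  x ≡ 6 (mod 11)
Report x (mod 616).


Moduli 8, 7, 11 are pairwise coprime; by CRT there is a unique solution modulo M = 8 · 7 · 11 = 616.
Solve pairwise, accumulating the modulus:
  Start with x ≡ 4 (mod 8).
  Combine with x ≡ 3 (mod 7): since gcd(8, 7) = 1, we get a unique residue mod 56.
    Write x = 4 + 8·t and substitute into x ≡ 3 (mod 7): 8·t ≡ 3 − 4 = -1 (mod 7).
    Reduce coefficients mod 7: 1·t ≡ 6 (mod 7).
    So t ≡ 6 (mod 7).
    Then x = 4 + 8·6 = 52, valid modulo lcm(8, 7) = 56: x ≡ 52 (mod 56).
  Combine with x ≡ 6 (mod 11): since gcd(56, 11) = 1, we get a unique residue mod 616.
    Write x = 52 + 56·t and substitute into x ≡ 6 (mod 11): 56·t ≡ 6 − 52 = -46 (mod 11).
    Reduce coefficients mod 11: 1·t ≡ 9 (mod 11).
    So t ≡ 9 (mod 11).
    Then x = 52 + 56·9 = 556, valid modulo lcm(56, 11) = 616: x ≡ 556 (mod 616).
Verify: 556 mod 8 = 4 ✓, 556 mod 7 = 3 ✓, 556 mod 11 = 6 ✓.

x ≡ 556 (mod 616).


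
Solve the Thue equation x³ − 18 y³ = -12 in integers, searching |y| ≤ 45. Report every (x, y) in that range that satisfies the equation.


The equation is x³ - 18y³ = -12. For fixed y, x³ = 18·y³ − 12, so a solution requires the RHS to be a perfect cube.
Strategy: iterate y from -45 to 45, compute RHS = 18·y³ − 12, and check whether it is a (positive or negative) perfect cube.
Check small values of y:
  y = 0: RHS = -12 is not a perfect cube.
  y = 1: RHS = 6 is not a perfect cube.
  y = -1: RHS = -30 is not a perfect cube.
  y = 2: RHS = 132 is not a perfect cube.
  y = -2: RHS = -156 is not a perfect cube.
  y = 3: RHS = 474 is not a perfect cube.
  y = -3: RHS = -498 is not a perfect cube.
Continuing the search up to |y| = 45 finds no solutions either.
No (x, y) in the scanned range satisfies the equation.

No integer solutions with |y| ≤ 45.


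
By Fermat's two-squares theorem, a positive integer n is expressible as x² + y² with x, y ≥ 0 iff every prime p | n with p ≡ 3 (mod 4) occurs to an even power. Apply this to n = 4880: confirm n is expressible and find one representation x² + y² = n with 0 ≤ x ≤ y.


Step 1: Factor n = 4880 = 2^4 · 5 · 61.
Step 2: Check the mod-4 condition on each prime factor: 2 = 2 (special); 5 ≡ 1 (mod 4), exponent 1; 61 ≡ 1 (mod 4), exponent 1.
All primes ≡ 3 (mod 4) appear to even exponent (or don't appear), so by the two-squares theorem n IS expressible as a sum of two squares.
Step 3: Build a representation. Group n = k² · m with k = 4 and m = 5 · 61 = 305 (a product of primes ≡ 1 (mod 4)); a representation of m scales to one of n via (k·x)² + (k·y)² = k²(x² + y²). Each prime p ≡ 1 (mod 4) is itself a sum of two squares; find a² by testing p − a² for a perfect square:
  5: 5 − 1² = 4 = 2² ⇒ 5 = 1² + 2².
  61: 61 − 1² = 60, 61 − 2² = 57, 61 − 3² = 52, 61 − 4² = 45, 61 − 5² = 36 = 6² ⇒ 61 = 5² + 6².
  Combine using the Brahmagupta–Fibonacci identity (a² + b²)(c² + d²) = (ac − bd)² + (ad + bc)² = (ac + bd)² + (ad − bc)²:
  5 · 61 = 305: from (1² + 2²)(5² + 6²), take (1·5 − 2·6, 1·6 + 2·5) = (5 − 12, 6 + 10) = (-7, 16); dropping signs (only squares matter) gives (7, 16); check 7² + 16² = 49 + 256 = 305 ✓.
  Scale by k = 4: (4·7, 4·16) = (28, 64).
Step 4: Order so x ≤ y and verify: 28² + 64² = 784 + 4096 = 4880 = n. ✓

n = 4880 = 28² + 64² (one valid representation with x ≤ y).
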